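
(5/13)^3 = 125/2197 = 0.06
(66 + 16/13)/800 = 437/5200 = 0.08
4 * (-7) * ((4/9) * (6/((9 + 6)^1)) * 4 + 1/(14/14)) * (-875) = 377300/9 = 41922.22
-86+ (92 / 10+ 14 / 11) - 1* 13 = -4869 / 55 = -88.53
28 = 28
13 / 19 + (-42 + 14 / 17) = -13079 / 323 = -40.49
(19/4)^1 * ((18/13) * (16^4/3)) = 143675.08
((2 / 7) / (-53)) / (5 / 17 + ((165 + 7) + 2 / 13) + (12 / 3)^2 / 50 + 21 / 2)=-22100 / 751316181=-0.00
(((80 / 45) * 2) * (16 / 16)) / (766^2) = 8 / 1320201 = 0.00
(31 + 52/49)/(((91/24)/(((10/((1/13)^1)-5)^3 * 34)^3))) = 11041149616241455078125000000/4459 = 2476149274779424776435299.00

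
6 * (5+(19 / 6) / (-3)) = 71 / 3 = 23.67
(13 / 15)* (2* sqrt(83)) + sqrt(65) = sqrt(65) + 26* sqrt(83) / 15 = 23.85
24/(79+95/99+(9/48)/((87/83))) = 1102464/3681241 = 0.30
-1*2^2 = -4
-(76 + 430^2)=-184976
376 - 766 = -390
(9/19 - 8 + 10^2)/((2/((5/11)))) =8785/418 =21.02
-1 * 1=-1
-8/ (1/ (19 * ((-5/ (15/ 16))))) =2432/ 3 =810.67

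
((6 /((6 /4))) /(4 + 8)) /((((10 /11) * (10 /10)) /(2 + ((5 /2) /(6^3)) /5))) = 1903 /2592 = 0.73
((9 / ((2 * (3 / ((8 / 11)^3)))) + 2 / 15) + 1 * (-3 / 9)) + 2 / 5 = 5171 / 6655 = 0.78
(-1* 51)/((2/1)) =-51/2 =-25.50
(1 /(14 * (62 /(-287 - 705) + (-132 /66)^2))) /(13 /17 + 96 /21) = 136 /40005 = 0.00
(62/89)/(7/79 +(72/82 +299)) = 100409/43235844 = 0.00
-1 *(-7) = 7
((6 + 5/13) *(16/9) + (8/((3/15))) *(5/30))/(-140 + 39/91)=-14756/114309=-0.13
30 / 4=15 / 2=7.50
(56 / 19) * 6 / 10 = 168 / 95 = 1.77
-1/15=-0.07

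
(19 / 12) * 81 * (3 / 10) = 1539 / 40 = 38.48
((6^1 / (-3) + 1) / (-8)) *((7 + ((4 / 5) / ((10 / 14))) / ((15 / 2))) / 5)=2681 / 15000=0.18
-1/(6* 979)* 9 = -3/1958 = -0.00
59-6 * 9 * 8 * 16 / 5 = -6617 / 5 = -1323.40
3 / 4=0.75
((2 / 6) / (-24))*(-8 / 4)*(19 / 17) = 19 / 612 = 0.03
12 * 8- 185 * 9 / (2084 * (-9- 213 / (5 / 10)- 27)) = 30810411 / 320936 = 96.00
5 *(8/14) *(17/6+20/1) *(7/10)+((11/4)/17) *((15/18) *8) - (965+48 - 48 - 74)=-43057/51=-844.25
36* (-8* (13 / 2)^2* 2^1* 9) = -219024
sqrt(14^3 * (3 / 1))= 14 * sqrt(42)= 90.73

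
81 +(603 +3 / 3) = 685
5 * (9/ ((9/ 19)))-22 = 73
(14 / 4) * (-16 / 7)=-8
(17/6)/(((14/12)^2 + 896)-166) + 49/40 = 1294201/1053160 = 1.23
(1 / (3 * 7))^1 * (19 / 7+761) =1782 / 49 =36.37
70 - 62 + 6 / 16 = 67 / 8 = 8.38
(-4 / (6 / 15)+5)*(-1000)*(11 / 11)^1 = 5000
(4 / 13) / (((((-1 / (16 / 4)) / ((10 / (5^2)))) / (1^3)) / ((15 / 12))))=-8 / 13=-0.62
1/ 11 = 0.09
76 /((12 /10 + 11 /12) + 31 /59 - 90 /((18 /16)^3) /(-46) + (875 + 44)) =167073840 /2029103473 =0.08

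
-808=-808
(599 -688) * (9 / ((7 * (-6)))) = 267 / 14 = 19.07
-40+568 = 528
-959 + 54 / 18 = -956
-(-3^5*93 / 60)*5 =7533 / 4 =1883.25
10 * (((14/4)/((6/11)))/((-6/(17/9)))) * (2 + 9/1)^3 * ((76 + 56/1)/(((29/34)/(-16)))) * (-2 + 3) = 52128987680/783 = 66575974.05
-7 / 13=-0.54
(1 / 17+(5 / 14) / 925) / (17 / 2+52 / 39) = 7821 / 1298885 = 0.01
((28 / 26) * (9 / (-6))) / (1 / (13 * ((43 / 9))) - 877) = 903 / 490234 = 0.00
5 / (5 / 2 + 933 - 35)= 10 / 1801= 0.01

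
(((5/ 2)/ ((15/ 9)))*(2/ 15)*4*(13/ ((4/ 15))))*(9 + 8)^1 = 663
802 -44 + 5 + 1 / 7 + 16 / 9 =48190 / 63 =764.92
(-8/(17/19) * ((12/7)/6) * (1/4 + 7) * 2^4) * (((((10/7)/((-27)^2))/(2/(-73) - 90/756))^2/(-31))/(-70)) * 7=-7516874240/43915100849361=-0.00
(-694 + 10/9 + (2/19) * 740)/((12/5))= -131455/513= -256.25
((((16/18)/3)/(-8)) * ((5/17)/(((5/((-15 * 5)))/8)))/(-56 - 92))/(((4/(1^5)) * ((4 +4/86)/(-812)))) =7525/16983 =0.44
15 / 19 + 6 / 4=87 / 38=2.29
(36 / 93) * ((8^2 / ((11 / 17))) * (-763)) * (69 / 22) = -343679616 / 3751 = -91623.46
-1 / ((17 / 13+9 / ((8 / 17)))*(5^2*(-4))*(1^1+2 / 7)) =182 / 478125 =0.00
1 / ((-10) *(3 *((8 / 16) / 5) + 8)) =-1 / 83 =-0.01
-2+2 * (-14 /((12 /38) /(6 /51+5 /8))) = -13841 /204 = -67.85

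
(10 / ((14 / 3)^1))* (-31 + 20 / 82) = -18915 / 287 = -65.91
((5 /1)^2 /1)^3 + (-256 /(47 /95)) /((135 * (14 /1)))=15624.73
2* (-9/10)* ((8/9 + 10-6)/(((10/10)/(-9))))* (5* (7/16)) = 693/4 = 173.25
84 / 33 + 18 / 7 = 394 / 77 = 5.12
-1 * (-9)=9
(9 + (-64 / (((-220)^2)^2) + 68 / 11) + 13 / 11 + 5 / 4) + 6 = 216079531 / 9150625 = 23.61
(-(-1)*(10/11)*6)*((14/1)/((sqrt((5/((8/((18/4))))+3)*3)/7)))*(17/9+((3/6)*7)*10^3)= 247093280*sqrt(31)/3069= 448275.39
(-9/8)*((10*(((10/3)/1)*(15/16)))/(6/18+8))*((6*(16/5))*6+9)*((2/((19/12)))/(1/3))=-150903/76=-1985.57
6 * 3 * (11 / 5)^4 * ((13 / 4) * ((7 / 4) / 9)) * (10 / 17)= 1332331 / 8500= 156.74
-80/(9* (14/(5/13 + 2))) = -1.51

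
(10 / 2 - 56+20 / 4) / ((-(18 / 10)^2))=1150 / 81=14.20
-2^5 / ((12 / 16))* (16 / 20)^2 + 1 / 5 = -2033 / 75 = -27.11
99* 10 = 990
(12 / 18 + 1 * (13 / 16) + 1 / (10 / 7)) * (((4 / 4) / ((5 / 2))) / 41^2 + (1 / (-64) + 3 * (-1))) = -6.57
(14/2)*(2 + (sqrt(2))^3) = 14 + 14*sqrt(2) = 33.80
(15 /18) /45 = 1 /54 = 0.02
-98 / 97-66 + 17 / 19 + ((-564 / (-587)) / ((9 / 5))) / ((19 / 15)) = -71070637 / 1081841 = -65.69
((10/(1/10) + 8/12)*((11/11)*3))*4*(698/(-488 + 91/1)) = -843184/397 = -2123.89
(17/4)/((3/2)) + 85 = 527/6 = 87.83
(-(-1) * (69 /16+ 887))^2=203376121 /256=794437.97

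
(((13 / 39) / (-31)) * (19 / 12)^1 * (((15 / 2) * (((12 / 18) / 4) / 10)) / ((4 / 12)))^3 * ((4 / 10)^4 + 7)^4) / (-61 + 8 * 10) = -1115257116408483 / 9687500000000000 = -0.12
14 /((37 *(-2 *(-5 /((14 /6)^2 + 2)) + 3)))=938 /10767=0.09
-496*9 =-4464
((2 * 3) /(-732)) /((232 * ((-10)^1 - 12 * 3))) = 1 /1301984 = 0.00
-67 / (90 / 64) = -2144 / 45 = -47.64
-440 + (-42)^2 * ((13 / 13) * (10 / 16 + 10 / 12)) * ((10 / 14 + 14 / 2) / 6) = 5735 / 2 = 2867.50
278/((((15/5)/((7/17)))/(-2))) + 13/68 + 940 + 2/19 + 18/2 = 3383681/3876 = 872.98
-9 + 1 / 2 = -17 / 2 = -8.50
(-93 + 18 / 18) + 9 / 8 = -727 / 8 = -90.88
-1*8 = -8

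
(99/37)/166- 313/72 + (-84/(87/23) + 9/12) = -25.79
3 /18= 1 /6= 0.17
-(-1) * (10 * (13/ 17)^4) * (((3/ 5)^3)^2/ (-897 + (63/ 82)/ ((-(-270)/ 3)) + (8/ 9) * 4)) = -0.00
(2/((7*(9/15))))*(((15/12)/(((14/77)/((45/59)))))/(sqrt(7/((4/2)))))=4125*sqrt(14)/11564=1.33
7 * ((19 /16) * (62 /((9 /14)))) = 28861 /36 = 801.69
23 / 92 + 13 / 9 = 61 / 36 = 1.69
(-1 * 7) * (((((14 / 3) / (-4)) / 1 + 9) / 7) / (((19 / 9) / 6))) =-423 / 19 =-22.26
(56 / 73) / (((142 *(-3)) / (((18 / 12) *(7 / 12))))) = -49 / 31098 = -0.00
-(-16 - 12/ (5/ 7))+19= 259/ 5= 51.80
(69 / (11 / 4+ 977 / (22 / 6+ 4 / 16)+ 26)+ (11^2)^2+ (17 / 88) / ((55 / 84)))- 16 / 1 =925565938827 / 63284210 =14625.54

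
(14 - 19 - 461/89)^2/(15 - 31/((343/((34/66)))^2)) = 6.91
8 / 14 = 4 / 7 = 0.57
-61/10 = -6.10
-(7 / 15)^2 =-0.22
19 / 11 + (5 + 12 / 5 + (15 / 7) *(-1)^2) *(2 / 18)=9659 / 3465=2.79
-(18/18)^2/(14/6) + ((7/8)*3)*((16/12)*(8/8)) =43/14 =3.07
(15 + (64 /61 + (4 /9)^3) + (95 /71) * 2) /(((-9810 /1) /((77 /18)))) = -914734667 /111503171484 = -0.01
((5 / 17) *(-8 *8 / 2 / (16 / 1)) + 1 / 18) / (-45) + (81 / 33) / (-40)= -30007 / 605880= -0.05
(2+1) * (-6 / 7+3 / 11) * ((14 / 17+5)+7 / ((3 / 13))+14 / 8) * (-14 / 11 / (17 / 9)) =284715 / 6358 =44.78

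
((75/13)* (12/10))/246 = 15/533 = 0.03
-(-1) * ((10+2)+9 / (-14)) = 159 / 14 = 11.36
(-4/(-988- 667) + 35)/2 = 57929/3310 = 17.50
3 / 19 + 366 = 6957 / 19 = 366.16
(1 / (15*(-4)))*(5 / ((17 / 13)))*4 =-13 / 51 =-0.25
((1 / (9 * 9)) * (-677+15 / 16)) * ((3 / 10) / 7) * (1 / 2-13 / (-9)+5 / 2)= -10817 / 6804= -1.59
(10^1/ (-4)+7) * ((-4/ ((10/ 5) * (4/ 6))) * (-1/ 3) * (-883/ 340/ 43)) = -7947/ 29240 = -0.27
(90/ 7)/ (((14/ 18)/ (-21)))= -2430/ 7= -347.14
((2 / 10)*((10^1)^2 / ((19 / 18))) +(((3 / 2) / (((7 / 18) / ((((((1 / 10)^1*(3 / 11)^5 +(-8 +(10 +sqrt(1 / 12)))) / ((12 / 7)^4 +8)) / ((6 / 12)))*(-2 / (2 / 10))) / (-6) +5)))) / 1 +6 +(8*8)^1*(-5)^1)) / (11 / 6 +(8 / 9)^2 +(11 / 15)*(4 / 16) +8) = -25.35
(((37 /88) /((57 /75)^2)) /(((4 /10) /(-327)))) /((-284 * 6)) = 12603125 /36088448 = 0.35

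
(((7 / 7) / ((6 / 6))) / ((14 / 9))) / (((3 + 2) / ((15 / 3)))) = 9 / 14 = 0.64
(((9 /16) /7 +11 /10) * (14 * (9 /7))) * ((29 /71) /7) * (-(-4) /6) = 57507 /69580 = 0.83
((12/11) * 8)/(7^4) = 0.00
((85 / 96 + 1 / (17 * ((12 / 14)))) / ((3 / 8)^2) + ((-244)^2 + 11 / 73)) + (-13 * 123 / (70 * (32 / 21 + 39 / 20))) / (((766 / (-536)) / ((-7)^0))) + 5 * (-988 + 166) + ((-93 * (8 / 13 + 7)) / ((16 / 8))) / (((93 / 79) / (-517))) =11410653207976657 / 54090432006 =210955.11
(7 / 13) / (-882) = -1 / 1638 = -0.00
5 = 5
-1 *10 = -10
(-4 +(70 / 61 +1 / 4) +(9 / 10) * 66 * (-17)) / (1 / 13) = -16056703 / 1220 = -13161.23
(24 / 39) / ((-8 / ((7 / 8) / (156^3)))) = -7 / 394827264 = -0.00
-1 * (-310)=310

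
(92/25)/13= 92/325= 0.28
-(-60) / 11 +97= 1127 / 11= 102.45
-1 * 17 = -17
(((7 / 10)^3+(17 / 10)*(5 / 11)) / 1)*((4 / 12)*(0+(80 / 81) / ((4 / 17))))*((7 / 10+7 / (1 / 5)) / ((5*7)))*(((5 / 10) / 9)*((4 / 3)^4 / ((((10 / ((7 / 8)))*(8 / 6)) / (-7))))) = -57932651 / 451068750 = -0.13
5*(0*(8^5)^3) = 0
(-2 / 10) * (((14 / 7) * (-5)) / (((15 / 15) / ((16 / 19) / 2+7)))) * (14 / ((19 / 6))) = 23688 / 361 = 65.62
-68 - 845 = -913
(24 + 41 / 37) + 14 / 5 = 5163 / 185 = 27.91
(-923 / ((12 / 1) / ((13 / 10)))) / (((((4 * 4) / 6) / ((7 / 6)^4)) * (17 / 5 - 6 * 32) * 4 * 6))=0.02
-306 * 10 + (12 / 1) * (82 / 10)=-2961.60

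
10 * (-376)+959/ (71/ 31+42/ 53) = -17468763/ 5065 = -3448.92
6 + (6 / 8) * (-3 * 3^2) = -57 / 4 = -14.25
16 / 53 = 0.30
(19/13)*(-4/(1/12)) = -912/13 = -70.15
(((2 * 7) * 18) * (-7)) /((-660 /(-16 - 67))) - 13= -12916 /55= -234.84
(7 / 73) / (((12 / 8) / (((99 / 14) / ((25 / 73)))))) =1.32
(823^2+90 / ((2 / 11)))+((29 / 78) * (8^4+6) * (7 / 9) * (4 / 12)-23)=714140806 / 1053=678196.40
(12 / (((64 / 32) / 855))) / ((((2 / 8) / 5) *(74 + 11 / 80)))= 912000 / 659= 1383.92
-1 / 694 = -0.00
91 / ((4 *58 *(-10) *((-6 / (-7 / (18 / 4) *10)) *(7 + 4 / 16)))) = -0.01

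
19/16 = 1.19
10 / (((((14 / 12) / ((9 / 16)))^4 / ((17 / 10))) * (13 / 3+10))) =27103491 / 422883328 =0.06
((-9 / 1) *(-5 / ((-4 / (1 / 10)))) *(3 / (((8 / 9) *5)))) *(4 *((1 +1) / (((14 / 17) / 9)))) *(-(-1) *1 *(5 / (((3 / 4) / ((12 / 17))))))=-2187 / 7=-312.43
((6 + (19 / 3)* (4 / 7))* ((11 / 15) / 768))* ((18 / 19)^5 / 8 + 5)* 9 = 14017143701 / 33278770560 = 0.42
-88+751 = 663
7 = 7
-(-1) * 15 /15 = 1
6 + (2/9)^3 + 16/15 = 25798/3645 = 7.08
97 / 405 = 0.24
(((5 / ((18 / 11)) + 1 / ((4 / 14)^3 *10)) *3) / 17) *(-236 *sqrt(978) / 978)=-18349 *sqrt(978) / 58680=-9.78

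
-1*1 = -1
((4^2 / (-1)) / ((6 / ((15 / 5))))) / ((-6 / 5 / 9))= 60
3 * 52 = 156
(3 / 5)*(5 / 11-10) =-63 / 11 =-5.73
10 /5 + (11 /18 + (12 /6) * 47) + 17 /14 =6163 /63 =97.83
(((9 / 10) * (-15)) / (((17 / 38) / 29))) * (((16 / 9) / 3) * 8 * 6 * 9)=-3808512 / 17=-224030.12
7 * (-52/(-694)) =182/347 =0.52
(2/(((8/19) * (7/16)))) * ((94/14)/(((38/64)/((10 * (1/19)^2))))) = 60160/17689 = 3.40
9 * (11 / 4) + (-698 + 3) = -2681 / 4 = -670.25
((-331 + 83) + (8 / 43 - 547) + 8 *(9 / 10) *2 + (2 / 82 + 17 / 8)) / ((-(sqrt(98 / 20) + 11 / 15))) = 264.09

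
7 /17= 0.41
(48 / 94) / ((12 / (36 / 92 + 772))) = 35530 / 1081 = 32.87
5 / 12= 0.42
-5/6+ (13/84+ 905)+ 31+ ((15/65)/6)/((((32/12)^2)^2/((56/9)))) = 87157433/93184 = 935.33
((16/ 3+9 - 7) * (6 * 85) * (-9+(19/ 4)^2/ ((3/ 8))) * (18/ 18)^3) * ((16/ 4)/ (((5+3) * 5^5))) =57409/ 1875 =30.62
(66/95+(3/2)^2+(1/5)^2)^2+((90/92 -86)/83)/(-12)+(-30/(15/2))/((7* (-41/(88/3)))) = 9.40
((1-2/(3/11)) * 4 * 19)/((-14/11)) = 7942/21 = 378.19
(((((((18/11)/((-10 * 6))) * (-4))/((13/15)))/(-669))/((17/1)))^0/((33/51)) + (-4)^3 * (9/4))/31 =-1567/341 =-4.60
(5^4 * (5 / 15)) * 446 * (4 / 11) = 1115000 / 33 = 33787.88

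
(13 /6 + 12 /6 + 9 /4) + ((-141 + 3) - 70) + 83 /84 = -8425 /42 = -200.60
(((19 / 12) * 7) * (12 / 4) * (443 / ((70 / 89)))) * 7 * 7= 36706537 / 40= 917663.42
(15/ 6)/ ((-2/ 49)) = -245/ 4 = -61.25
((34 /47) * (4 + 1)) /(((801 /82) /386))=5380840 /37647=142.93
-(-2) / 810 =1 / 405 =0.00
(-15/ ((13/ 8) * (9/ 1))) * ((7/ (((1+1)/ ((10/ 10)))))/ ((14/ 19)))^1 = -190/ 39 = -4.87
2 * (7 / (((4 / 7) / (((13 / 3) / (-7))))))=-15.17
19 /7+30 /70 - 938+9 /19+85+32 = -108712 /133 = -817.38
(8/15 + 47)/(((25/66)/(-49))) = -768614/125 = -6148.91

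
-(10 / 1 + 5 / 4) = -45 / 4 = -11.25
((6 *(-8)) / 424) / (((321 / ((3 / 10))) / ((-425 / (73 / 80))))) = 20400 / 413983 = 0.05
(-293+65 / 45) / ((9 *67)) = -2624 / 5427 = -0.48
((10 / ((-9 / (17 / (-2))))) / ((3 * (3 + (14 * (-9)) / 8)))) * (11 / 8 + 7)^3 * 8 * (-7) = 10526705 / 1296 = 8122.46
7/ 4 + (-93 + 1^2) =-361/ 4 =-90.25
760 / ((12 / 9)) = 570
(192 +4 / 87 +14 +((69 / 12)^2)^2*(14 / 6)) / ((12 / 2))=20465593 / 44544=459.45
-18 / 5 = -3.60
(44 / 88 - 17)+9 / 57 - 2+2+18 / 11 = -6147 / 418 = -14.71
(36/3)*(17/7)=204/7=29.14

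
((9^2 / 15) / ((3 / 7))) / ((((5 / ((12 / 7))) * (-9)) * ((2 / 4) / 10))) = -48 / 5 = -9.60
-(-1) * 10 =10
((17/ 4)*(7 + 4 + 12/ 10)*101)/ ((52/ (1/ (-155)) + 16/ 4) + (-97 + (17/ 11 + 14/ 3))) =-3456321/ 5376880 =-0.64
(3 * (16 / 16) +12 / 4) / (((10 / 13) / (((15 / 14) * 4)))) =234 / 7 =33.43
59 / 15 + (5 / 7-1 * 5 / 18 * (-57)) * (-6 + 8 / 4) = -2179 / 35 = -62.26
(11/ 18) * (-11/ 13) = -121/ 234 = -0.52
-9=-9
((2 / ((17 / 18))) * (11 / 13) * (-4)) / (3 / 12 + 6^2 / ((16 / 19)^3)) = -1622016 / 13699127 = -0.12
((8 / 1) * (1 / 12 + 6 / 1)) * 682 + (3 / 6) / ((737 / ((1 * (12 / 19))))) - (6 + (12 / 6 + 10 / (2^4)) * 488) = 1340241151 / 42009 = 31903.67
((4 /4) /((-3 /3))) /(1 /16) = -16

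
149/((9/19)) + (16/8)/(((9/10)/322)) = 9271/9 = 1030.11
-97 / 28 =-3.46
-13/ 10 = -1.30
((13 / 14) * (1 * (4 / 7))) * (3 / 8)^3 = 0.03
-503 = -503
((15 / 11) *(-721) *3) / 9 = -3605 / 11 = -327.73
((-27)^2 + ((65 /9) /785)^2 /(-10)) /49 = 14554987841 /978318810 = 14.88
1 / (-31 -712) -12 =-8917 / 743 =-12.00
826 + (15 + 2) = 843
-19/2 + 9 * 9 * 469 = 37979.50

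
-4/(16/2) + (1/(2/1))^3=-3/8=-0.38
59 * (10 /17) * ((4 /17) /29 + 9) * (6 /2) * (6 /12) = 3930285 /8381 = 468.95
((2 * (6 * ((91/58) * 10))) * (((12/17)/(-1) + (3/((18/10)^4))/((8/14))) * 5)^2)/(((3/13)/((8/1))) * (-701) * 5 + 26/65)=-197818978711250/99961279572303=-1.98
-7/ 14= -1/ 2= -0.50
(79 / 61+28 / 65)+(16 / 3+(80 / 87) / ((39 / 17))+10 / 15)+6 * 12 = 82920293 / 1034865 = 80.13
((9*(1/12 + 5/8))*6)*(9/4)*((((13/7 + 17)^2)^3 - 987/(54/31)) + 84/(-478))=3481768962320622795/899779552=3869580003.88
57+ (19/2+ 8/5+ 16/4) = 721/10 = 72.10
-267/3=-89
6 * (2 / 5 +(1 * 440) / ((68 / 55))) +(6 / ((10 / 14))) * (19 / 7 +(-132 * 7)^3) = -563266579494 / 85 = -6626665641.11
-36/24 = -3/2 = -1.50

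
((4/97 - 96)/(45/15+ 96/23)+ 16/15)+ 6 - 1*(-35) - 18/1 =171103/16005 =10.69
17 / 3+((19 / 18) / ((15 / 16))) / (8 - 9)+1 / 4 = 2587 / 540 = 4.79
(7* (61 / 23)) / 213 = 427 / 4899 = 0.09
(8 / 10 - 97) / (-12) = 481 / 60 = 8.02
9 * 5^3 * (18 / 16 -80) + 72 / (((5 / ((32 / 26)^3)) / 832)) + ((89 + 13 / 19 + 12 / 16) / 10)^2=-6473402539839 / 97614400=-66316.06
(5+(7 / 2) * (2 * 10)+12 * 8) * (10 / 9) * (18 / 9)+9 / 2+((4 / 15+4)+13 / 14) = 389.70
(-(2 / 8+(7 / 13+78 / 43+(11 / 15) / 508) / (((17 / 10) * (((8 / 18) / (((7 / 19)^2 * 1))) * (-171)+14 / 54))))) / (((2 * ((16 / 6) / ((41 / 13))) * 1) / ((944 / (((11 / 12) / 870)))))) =-131142.16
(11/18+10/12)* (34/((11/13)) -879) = -119951/99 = -1211.63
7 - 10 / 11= 67 / 11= 6.09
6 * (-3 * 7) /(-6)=21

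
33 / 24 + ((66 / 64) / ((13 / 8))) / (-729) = 34727 / 25272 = 1.37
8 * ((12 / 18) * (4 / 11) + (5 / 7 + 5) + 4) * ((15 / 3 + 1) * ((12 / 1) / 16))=27600 / 77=358.44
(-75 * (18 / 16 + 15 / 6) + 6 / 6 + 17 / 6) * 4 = -6433 / 6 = -1072.17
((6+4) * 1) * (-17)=-170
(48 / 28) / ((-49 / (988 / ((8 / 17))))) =-25194 / 343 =-73.45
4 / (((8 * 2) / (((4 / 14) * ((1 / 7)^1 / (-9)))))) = -1 / 882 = -0.00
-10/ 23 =-0.43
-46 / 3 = -15.33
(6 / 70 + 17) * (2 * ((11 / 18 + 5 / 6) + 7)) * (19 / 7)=1727024 / 2205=783.23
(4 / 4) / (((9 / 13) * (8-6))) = 13 / 18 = 0.72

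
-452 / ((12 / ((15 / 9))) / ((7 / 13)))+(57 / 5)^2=96.16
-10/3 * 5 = -50/3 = -16.67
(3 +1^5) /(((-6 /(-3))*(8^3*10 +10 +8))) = 1 /2569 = 0.00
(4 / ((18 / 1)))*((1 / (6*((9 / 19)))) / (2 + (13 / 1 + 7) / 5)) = 19 / 1458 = 0.01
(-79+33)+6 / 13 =-592 / 13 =-45.54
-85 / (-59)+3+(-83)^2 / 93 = 430817 / 5487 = 78.52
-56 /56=-1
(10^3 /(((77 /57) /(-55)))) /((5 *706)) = -28500 /2471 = -11.53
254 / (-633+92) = -254 / 541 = -0.47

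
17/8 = 2.12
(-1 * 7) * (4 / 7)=-4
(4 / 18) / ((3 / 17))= 1.26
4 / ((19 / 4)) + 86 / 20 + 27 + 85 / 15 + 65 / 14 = 84691 / 1995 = 42.45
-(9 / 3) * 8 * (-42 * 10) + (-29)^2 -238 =10683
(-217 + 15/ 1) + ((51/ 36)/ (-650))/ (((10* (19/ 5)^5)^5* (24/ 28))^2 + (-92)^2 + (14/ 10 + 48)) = -20127436655334568124675378266252047273698030674233526303655359748075686361/ 99640775521458258042947417159663600364841734510841047885721142944478568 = -202.00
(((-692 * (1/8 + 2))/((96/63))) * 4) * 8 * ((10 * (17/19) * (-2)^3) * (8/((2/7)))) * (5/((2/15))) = 2320913368.42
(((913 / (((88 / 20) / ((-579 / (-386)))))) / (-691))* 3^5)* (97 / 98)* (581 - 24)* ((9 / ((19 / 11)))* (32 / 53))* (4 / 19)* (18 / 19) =-466047558139680 / 12308660693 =-37863.38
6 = 6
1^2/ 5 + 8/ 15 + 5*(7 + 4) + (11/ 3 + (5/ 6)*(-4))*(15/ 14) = 11779/ 210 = 56.09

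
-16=-16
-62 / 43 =-1.44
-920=-920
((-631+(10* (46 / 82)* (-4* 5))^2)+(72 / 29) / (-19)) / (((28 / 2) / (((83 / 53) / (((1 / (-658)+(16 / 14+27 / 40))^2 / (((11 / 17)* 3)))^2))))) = 17723262529196760839304960000 / 38275185153758547667633147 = 463.05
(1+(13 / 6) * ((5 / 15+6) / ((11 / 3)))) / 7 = 313 / 462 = 0.68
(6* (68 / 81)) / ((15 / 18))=272 / 45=6.04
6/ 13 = 0.46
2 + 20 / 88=49 / 22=2.23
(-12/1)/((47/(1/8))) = -0.03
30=30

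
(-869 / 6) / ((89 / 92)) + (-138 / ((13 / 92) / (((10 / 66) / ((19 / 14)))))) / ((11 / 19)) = -141975182 / 419991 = -338.04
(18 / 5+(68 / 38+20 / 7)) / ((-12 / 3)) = -1371 / 665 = -2.06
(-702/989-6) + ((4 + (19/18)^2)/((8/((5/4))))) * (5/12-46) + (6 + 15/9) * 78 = 68274690821/123047424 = 554.86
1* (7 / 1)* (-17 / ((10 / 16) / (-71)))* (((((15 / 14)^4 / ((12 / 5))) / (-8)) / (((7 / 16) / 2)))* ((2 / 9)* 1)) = -2263125 / 2401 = -942.58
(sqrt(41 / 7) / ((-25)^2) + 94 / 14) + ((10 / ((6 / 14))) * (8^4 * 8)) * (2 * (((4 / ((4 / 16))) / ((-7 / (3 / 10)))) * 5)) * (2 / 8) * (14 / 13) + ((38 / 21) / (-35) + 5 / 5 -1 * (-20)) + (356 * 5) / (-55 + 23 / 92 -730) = -42335900666876 / 29993145 + sqrt(287) / 4375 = -1411519.22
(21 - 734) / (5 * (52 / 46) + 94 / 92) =-32798 / 307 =-106.83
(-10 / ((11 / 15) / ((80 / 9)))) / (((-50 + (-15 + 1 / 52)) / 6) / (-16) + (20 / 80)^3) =-6656000 / 38027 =-175.03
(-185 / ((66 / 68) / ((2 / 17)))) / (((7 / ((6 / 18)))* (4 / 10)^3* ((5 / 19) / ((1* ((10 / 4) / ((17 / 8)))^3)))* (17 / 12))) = -1406000000 / 19293351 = -72.87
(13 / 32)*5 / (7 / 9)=2.61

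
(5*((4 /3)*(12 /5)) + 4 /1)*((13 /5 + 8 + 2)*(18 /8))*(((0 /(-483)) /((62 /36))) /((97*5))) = 0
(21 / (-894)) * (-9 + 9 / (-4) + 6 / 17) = 5187 / 20264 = 0.26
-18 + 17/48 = -847/48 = -17.65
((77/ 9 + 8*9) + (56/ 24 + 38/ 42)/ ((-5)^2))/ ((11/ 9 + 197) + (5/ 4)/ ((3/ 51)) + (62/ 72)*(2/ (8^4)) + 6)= 1041031168/ 2909138225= 0.36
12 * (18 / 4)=54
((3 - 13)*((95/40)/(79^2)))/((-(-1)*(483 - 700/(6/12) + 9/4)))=95/22835819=0.00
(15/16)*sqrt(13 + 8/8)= 15*sqrt(14)/16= 3.51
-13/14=-0.93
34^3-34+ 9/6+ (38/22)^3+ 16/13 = 1359250455/34606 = 39277.88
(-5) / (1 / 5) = -25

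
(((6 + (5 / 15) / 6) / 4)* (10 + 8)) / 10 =109 / 40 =2.72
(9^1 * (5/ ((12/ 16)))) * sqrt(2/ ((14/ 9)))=68.03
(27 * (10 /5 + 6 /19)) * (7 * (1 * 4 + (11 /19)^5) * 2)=167408514504 /47045881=3558.41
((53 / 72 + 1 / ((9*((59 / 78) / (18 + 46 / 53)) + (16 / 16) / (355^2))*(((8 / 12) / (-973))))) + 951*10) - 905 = 15528968790193 / 3404927592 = 4560.73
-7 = -7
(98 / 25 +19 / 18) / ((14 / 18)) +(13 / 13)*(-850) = -295261 / 350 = -843.60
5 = 5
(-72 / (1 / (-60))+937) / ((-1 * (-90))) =5257 / 90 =58.41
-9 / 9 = -1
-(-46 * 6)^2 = -76176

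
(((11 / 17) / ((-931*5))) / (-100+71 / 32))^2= 123904 / 61312403287962225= 0.00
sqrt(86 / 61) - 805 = -805+sqrt(5246) / 61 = -803.81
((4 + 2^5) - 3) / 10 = 33 / 10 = 3.30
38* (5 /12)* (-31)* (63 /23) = -61845 /46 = -1344.46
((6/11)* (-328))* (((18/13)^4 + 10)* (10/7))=-1098104640/314171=-3495.25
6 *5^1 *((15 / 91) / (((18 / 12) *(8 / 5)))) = 2.06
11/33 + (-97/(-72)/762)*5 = 18773/54864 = 0.34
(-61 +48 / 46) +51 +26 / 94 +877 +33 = 974327 / 1081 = 901.32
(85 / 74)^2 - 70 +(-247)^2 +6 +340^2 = 966767645 / 5476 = 176546.32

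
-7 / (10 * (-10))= 7 / 100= 0.07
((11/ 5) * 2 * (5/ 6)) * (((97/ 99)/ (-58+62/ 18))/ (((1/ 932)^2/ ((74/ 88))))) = -779372884/ 16203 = -48100.53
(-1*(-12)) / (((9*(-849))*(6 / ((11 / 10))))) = -11 / 38205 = -0.00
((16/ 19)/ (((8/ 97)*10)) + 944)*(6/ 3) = 179554/ 95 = 1890.04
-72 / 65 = -1.11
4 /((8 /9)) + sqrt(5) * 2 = 2 * sqrt(5) + 9 /2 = 8.97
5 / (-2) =-5 / 2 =-2.50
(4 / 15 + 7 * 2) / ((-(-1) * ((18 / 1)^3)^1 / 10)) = 107 / 4374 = 0.02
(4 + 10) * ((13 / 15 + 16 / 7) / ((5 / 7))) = 4634 / 75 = 61.79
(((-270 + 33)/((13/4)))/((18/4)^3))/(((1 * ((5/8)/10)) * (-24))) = 5056/9477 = 0.53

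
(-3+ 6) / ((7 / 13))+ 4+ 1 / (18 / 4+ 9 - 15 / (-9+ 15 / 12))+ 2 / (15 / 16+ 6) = 2459917 / 247863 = 9.92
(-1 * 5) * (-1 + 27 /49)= 110 /49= 2.24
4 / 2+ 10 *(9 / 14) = 59 / 7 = 8.43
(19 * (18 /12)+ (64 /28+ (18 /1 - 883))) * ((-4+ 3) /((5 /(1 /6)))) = 3893 /140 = 27.81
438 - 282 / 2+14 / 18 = 2680 / 9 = 297.78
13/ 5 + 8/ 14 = 111/ 35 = 3.17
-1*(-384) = 384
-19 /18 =-1.06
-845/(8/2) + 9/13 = -10949/52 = -210.56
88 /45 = 1.96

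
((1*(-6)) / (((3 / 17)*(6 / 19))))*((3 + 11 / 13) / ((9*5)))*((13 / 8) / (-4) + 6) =-289085 / 5616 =-51.48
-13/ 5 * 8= -104/ 5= -20.80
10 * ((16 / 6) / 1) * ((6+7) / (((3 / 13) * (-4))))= -3380 / 9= -375.56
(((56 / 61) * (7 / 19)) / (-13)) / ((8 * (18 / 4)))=-98 / 135603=-0.00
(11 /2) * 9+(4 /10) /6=1487 /30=49.57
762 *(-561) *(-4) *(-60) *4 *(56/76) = -5745358080/19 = -302387267.37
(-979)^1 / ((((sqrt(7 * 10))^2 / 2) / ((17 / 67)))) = -16643 / 2345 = -7.10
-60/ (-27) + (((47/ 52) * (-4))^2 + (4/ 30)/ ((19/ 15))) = 445001/ 28899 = 15.40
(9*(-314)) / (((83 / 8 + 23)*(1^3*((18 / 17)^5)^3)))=-449400419087041079501 / 12509396143051954176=-35.93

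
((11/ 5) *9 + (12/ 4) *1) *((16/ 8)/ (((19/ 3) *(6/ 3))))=18/ 5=3.60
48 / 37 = 1.30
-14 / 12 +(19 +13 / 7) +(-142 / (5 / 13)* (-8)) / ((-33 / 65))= -892893 / 154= -5798.01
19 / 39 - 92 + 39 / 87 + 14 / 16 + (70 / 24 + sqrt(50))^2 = 9.57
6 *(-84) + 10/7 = -3518/7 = -502.57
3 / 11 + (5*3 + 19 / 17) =3065 / 187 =16.39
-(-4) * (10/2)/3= 20/3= 6.67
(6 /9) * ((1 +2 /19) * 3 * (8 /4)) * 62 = 5208 /19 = 274.11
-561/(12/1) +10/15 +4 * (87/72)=-165/4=-41.25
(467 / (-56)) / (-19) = 467 / 1064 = 0.44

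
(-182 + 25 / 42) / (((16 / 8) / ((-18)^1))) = 22857 / 14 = 1632.64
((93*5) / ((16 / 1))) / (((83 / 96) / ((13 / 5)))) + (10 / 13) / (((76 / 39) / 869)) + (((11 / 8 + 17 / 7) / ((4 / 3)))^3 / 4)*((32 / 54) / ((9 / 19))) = 1939442102775 / 4431142912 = 437.68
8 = 8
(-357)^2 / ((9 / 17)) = 240737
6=6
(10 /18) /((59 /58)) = 290 /531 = 0.55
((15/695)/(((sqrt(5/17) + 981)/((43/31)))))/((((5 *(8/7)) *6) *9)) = 557753/5639664703040 - 301 *sqrt(85)/50756982327360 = 0.00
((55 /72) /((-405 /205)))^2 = 5085025 /34012224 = 0.15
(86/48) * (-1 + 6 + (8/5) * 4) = 817/40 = 20.42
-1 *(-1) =1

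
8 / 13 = 0.62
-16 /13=-1.23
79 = 79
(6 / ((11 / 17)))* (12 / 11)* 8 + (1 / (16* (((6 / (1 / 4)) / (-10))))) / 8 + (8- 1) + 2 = 89.92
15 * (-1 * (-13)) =195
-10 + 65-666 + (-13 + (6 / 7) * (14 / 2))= -618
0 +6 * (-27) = -162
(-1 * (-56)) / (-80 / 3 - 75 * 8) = -21 / 235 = -0.09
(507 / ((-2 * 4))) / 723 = -169 / 1928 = -0.09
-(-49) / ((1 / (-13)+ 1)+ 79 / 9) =5733 / 1135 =5.05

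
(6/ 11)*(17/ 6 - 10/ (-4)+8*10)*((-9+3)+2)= -2048/ 11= -186.18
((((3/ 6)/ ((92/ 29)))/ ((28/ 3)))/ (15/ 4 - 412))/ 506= -87/ 1064271824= -0.00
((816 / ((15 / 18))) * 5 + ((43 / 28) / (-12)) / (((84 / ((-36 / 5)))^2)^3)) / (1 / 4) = 1008016631989551 / 51471437500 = 19584.00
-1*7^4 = -2401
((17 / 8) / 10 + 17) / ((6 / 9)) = 4131 / 160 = 25.82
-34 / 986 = -1 / 29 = -0.03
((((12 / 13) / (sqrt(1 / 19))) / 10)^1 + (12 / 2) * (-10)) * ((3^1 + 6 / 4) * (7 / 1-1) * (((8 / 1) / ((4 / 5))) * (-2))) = 32400-648 * sqrt(19) / 13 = 32182.73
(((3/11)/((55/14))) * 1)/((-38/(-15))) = 63/2299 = 0.03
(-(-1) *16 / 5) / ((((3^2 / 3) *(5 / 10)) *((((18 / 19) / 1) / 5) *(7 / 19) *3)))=5776 / 567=10.19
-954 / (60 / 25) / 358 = -795 / 716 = -1.11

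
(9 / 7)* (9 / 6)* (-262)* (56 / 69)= -9432 / 23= -410.09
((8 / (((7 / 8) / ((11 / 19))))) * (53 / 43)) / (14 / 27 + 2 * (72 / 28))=1.15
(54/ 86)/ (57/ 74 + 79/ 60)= 59940/ 199219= 0.30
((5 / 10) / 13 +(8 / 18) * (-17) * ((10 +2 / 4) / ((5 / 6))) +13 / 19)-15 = -270409 / 2470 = -109.48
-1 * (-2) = 2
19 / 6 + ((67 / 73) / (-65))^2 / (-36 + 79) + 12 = 88101319759 / 5808876450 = 15.17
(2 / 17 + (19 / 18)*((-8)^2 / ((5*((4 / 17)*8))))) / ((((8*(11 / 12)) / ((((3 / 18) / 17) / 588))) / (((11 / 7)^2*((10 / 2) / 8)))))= 61391 / 2398080384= 0.00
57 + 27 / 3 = 66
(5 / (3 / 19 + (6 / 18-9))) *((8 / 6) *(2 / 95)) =-8 / 485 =-0.02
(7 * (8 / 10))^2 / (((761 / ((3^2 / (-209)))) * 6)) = -1176 / 3976225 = -0.00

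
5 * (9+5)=70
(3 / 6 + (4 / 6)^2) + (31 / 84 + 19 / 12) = 365 / 126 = 2.90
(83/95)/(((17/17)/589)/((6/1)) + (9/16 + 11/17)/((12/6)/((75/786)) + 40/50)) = 1142164992/73037795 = 15.64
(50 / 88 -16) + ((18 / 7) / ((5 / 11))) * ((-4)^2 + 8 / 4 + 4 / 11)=136219 / 1540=88.45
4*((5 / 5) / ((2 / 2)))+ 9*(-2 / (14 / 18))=-134 / 7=-19.14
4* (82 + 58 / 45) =14992 / 45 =333.16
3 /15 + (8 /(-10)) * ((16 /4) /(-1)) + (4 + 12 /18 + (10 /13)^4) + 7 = 6604786 /428415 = 15.42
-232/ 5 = -46.40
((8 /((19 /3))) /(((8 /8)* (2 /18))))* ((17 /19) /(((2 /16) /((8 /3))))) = 78336 /361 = 217.00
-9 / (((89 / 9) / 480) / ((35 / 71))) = -1360800 / 6319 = -215.35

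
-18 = -18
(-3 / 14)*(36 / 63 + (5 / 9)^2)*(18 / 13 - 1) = -0.07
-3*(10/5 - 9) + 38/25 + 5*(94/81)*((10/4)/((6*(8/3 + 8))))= 2947967/129600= 22.75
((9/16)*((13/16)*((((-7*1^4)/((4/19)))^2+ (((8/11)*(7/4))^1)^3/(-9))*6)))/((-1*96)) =-2754084151/87228416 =-31.57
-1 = -1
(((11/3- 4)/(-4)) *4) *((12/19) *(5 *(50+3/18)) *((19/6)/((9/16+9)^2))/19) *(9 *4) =1541120/444771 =3.46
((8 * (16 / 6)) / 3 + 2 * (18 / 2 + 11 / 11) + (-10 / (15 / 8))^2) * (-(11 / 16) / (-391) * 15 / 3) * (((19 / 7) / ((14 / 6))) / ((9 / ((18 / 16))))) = 130625 / 1839264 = 0.07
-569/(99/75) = -14225/33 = -431.06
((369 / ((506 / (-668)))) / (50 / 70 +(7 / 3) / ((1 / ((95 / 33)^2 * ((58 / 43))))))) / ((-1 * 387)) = 28469826 / 606083465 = 0.05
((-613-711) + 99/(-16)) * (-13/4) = 276679/64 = 4323.11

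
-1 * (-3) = 3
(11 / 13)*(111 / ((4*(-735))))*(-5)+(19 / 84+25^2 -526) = 379853 / 3822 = 99.39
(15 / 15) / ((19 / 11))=11 / 19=0.58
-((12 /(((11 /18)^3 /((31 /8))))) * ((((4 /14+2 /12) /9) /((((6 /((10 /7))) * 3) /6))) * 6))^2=-3641837889600 /4253517961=-856.19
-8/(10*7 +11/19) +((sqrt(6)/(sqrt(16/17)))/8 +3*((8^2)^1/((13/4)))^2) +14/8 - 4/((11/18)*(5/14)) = sqrt(102)/32 +57171124837/49858380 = 1146.99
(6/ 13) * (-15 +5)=-60/ 13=-4.62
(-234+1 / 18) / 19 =-4211 / 342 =-12.31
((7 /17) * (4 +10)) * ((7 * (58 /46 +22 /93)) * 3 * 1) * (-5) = -10986290 /12121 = -906.38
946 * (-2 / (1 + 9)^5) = -473 / 25000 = -0.02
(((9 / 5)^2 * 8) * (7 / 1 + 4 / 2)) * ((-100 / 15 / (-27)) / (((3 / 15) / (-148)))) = -42624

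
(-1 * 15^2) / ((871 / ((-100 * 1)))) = 22500 / 871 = 25.83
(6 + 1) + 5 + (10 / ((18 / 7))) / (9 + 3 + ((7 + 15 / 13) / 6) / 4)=2032 / 165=12.32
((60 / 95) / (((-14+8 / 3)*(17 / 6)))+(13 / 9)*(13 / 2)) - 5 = 431845 / 98838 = 4.37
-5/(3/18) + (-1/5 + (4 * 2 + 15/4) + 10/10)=-349/20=-17.45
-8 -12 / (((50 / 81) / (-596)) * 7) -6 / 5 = 288046 / 175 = 1645.98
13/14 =0.93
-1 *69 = -69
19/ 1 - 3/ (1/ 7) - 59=-61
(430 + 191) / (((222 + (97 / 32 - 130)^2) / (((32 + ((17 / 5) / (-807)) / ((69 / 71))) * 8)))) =218924802048 / 22508974465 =9.73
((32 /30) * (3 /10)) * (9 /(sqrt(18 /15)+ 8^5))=1179648 /13421772785-36 * sqrt(30) /67108863925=0.00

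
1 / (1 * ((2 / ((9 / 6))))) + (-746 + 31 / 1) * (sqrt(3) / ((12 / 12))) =3 / 4-715 * sqrt(3) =-1237.67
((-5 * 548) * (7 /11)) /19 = -19180 /209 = -91.77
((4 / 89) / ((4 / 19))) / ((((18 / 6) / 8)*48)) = 19 / 1602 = 0.01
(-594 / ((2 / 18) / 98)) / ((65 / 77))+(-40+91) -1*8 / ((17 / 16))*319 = -688393297 / 1105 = -622980.36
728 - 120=608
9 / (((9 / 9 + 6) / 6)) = 7.71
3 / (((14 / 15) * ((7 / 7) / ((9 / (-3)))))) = -9.64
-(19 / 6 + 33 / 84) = -299 / 84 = -3.56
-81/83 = -0.98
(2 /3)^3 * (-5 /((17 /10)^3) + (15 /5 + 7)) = 117680 /44217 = 2.66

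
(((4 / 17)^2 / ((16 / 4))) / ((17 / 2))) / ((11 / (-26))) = -0.00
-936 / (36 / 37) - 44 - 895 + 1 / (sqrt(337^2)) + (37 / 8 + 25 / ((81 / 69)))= -136490513 / 72792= -1875.08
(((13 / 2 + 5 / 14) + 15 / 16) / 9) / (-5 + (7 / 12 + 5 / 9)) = -873 / 3892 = -0.22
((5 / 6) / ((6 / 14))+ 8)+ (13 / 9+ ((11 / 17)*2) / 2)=3683 / 306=12.04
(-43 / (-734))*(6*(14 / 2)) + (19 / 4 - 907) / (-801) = 3.59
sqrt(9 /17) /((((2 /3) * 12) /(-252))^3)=-22741.99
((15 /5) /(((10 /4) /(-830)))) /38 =-498 /19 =-26.21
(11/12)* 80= 220/3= 73.33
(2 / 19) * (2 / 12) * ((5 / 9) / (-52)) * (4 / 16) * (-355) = 1775 / 106704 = 0.02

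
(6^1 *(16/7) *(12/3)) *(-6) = -329.14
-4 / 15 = -0.27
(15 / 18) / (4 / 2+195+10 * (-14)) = 5 / 342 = 0.01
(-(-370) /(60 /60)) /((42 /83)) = 15355 /21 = 731.19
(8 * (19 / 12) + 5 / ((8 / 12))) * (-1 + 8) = 847 / 6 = 141.17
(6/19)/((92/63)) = 189/874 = 0.22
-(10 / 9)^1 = -10 / 9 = -1.11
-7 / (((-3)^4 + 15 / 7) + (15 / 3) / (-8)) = -392 / 4621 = -0.08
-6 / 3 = -2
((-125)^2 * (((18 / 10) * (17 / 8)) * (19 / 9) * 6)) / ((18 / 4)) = 1009375 / 6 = 168229.17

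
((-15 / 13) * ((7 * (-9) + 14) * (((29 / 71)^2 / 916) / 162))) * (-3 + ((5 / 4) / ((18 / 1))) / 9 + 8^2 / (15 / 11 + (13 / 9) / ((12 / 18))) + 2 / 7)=0.00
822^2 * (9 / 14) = 3040578 / 7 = 434368.29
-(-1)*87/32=2.72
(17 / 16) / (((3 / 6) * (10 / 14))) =119 / 40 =2.98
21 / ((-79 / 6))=-126 / 79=-1.59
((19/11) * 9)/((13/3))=513/143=3.59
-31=-31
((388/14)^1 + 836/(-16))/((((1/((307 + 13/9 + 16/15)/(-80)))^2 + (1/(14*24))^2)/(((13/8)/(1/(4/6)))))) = -9095716362096/22864471081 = -397.81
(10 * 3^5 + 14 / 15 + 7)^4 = 1788349254038481121 / 50625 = 35325417363723.08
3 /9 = 1 /3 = 0.33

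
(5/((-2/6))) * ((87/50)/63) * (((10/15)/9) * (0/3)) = 0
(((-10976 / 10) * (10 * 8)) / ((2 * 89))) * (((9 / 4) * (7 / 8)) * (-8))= 691488 / 89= 7769.53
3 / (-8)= -3 / 8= -0.38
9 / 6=3 / 2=1.50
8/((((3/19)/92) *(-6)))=-6992/9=-776.89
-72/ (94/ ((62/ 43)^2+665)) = -510.95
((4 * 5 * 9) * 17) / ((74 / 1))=1530 / 37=41.35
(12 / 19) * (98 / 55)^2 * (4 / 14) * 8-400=-22726576 / 57475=-395.42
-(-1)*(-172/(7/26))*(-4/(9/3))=17888/21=851.81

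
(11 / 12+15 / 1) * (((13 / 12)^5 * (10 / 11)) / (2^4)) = 354584815 / 262766592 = 1.35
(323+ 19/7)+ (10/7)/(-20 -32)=59275/182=325.69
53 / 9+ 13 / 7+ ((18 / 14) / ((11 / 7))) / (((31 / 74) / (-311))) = -12882530 / 21483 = -599.66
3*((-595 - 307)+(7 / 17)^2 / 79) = -61780539 / 22831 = -2705.99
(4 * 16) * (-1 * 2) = -128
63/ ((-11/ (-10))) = 630/ 11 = 57.27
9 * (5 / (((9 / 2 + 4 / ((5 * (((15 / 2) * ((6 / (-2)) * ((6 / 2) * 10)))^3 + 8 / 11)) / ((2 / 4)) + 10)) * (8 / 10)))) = 1902946278375 / 152235702226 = 12.50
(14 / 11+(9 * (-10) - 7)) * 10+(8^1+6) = -10376 / 11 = -943.27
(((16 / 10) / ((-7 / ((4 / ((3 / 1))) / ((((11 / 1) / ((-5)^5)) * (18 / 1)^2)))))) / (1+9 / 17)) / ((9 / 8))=340000 / 2189187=0.16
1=1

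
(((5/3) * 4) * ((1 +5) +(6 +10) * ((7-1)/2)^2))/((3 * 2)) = 500/3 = 166.67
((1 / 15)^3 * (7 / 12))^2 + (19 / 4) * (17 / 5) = 26490037549 / 1640250000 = 16.15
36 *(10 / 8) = 45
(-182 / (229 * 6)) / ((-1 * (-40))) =-91 / 27480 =-0.00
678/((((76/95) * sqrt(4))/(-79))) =-133905/4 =-33476.25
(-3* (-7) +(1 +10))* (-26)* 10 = -8320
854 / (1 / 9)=7686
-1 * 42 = -42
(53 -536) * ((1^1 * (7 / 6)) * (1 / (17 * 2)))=-1127 / 68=-16.57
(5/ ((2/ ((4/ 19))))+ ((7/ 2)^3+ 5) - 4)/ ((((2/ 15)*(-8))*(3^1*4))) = -33745/ 9728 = -3.47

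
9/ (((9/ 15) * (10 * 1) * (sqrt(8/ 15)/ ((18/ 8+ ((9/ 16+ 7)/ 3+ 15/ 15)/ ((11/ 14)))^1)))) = 1777 * sqrt(30)/ 704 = 13.83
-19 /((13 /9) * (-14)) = 171 /182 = 0.94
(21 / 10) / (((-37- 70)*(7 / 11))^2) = 363 / 801430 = 0.00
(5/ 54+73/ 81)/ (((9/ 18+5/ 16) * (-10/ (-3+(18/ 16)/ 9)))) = 3703/ 10530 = 0.35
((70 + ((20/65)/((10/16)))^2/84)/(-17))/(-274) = 3105503/206640525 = 0.02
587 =587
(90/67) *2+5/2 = 695/134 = 5.19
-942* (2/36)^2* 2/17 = -157/459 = -0.34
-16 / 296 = -2 / 37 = -0.05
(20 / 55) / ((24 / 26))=13 / 33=0.39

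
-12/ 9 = -4/ 3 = -1.33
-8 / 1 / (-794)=4 / 397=0.01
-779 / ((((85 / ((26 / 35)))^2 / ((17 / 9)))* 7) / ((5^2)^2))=-526604 / 52479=-10.03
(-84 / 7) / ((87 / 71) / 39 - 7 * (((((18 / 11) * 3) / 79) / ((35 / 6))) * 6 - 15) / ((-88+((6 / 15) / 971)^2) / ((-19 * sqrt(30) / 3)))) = 173936820506832201403769225184 / 783617129672656511775227458860989 - 41656204571181901350369053728680 * sqrt(30) / 783617129672656511775227458860989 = -0.29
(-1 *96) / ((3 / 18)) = -576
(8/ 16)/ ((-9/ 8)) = -4/ 9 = -0.44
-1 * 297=-297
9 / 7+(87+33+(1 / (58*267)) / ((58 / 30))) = 121.29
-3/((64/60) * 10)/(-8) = 9/256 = 0.04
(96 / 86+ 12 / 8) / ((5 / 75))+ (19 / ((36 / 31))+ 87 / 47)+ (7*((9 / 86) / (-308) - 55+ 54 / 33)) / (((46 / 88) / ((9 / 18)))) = -250882915 / 836694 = -299.85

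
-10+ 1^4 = -9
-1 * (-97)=97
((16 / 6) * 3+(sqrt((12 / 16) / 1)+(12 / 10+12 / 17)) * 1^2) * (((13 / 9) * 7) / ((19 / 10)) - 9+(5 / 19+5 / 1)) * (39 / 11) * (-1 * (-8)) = 14092 * sqrt(3) / 627+23730928 / 53295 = 484.20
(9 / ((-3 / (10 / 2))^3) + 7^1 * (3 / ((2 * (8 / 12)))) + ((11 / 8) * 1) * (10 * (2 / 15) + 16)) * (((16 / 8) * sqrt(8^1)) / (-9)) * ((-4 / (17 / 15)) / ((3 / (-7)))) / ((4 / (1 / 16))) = 875 * sqrt(2) / 7344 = 0.17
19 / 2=9.50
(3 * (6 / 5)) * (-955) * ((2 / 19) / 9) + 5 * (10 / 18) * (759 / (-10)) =-28619 / 114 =-251.04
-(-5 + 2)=3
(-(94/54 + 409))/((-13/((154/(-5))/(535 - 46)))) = -341572/171639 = -1.99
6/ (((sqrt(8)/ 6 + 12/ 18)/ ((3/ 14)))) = 27/ 7 - 27 * sqrt(2)/ 14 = 1.13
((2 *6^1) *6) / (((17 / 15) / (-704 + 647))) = -61560 / 17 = -3621.18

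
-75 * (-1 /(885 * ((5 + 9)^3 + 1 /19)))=95 /3076083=0.00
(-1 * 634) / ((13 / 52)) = -2536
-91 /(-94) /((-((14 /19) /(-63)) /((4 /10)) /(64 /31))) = 497952 /7285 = 68.35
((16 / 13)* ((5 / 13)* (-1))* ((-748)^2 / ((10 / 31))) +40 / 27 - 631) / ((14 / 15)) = -18746556385 / 21294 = -880368.01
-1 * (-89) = 89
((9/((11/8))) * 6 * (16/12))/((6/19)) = 1824/11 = 165.82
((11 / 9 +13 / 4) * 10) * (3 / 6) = 805 / 36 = 22.36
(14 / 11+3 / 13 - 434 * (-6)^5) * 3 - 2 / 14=10134480724 / 1001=10124356.37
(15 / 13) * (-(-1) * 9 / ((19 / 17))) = 2295 / 247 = 9.29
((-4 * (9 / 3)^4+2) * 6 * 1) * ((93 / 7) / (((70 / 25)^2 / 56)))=-1283400 / 7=-183342.86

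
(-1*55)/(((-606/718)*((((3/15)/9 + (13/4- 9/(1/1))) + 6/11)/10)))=-130317000/1036361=-125.74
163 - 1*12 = 151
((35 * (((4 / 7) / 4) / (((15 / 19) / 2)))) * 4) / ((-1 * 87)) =-152 / 261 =-0.58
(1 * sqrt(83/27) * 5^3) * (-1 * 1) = -125 * sqrt(249)/9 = -219.16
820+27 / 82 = 67267 / 82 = 820.33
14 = 14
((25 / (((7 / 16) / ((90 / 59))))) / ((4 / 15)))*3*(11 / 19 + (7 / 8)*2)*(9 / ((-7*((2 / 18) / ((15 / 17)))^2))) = -49822593750 / 269059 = -185173.49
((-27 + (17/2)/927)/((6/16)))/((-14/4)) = 400328/19467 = 20.56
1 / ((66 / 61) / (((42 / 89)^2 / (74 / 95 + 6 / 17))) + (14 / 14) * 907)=14481705 / 13214544169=0.00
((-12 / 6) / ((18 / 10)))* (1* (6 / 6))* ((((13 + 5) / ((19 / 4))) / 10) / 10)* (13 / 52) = -1 / 95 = -0.01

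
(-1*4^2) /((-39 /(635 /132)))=1.97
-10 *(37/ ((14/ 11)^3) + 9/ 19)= -4801945/ 26068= -184.21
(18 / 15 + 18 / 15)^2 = 144 / 25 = 5.76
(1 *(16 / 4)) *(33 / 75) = 44 / 25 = 1.76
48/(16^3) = 3/256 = 0.01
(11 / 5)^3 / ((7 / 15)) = 3993 / 175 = 22.82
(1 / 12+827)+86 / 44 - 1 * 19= 106925 / 132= 810.04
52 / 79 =0.66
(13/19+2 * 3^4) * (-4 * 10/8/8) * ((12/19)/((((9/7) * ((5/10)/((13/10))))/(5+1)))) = -281281/361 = -779.17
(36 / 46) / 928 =9 / 10672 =0.00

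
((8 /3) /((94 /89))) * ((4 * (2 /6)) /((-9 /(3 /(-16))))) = 89 /1269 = 0.07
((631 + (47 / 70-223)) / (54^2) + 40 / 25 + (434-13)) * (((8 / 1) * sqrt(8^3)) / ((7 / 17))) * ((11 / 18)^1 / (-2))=-64544709812 * sqrt(2) / 1607445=-56785.77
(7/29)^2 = 49/841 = 0.06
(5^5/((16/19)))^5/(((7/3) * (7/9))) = 19924245178699493408203125/51380224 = 387780426545035954.07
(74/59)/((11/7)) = 518/649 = 0.80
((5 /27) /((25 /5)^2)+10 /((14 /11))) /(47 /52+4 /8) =386464 /68985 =5.60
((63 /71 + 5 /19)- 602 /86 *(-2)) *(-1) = -15.15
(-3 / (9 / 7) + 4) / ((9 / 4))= 20 / 27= 0.74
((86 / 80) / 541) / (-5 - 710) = -43 / 15472600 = -0.00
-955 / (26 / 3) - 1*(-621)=510.81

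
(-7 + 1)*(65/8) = -195/4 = -48.75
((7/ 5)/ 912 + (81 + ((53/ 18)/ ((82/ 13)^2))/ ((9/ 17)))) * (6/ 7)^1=2399055877/ 34494120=69.55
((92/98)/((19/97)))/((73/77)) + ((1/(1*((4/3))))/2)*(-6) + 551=21507583/38836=553.81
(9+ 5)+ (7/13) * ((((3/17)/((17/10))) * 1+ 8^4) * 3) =24911852/3757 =6630.78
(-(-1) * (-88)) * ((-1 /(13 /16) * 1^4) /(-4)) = -352 /13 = -27.08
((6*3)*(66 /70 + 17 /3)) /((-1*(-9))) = 1388 /105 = 13.22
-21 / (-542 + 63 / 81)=0.04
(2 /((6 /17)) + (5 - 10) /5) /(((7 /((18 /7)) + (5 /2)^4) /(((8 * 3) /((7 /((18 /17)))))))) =41472 /102289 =0.41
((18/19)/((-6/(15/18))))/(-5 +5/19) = 1/36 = 0.03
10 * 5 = 50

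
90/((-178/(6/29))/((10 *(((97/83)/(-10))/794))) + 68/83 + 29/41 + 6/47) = 837770958/5440986284599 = 0.00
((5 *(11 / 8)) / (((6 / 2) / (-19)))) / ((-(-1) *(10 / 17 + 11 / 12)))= -17765 / 614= -28.93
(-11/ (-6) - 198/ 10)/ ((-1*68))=539/ 2040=0.26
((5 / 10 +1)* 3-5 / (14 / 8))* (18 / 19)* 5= 1035 / 133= 7.78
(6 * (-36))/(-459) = 8/17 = 0.47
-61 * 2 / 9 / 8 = -61 / 36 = -1.69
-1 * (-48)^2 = -2304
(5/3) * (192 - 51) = 235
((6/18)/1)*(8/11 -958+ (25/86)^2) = -77873005/244068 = -319.06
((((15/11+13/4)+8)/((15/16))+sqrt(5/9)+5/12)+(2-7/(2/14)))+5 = -3713/132+sqrt(5)/3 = -27.38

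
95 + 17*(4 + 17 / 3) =259.33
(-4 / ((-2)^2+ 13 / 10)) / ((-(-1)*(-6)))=20 / 159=0.13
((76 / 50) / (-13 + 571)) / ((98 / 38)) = 361 / 341775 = 0.00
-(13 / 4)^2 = -169 / 16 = -10.56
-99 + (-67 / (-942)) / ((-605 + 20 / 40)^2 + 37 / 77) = -5248074588647 / 53010854535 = -99.00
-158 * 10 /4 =-395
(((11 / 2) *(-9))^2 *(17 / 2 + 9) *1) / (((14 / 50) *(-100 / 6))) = -147015 / 16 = -9188.44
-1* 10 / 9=-10 / 9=-1.11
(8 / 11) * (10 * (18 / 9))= 160 / 11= 14.55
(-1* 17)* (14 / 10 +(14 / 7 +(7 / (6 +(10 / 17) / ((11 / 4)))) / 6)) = -303739 / 4980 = -60.99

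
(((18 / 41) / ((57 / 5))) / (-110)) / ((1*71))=-3 / 608399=-0.00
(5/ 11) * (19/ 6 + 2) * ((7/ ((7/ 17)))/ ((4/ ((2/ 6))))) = 2635/ 792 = 3.33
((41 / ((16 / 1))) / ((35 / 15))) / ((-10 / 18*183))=-369 / 34160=-0.01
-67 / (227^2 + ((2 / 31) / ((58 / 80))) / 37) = -2228621 / 1714009207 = -0.00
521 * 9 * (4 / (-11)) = -18756 / 11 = -1705.09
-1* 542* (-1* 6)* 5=16260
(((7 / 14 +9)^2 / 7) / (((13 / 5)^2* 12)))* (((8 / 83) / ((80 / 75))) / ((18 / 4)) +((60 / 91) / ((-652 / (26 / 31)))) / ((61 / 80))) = 91969758875 / 30507210757296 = 0.00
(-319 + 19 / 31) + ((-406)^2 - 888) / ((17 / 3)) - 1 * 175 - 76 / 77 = 67880613 / 2387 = 28437.63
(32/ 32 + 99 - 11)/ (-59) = -89/ 59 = -1.51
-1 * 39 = -39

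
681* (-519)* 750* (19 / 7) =-5036505750 / 7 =-719500821.43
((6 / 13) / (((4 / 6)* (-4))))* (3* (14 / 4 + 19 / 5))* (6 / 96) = -1971 / 8320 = -0.24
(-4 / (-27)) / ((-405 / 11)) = -44 / 10935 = -0.00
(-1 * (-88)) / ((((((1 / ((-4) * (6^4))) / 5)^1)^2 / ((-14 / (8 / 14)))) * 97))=-1448500838400 / 97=-14932998334.02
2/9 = 0.22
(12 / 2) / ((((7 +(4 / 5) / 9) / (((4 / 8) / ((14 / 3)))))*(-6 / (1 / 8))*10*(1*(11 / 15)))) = -405 / 1572032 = -0.00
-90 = -90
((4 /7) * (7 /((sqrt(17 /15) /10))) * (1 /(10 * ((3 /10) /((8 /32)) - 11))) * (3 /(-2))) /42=5 * sqrt(255) /5831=0.01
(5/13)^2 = 25/169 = 0.15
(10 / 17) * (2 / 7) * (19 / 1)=380 / 119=3.19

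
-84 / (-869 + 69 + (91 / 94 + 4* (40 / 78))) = 307944 / 2921731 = 0.11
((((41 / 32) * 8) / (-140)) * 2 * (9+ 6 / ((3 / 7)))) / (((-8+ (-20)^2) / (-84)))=2829 / 3920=0.72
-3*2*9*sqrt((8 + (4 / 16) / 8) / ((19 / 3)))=-27*sqrt(29298) / 76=-60.81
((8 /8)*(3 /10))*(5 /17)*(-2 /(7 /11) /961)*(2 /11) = -6 /114359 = -0.00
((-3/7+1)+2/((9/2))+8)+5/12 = 2377/252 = 9.43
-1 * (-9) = 9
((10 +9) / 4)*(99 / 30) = 627 / 40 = 15.68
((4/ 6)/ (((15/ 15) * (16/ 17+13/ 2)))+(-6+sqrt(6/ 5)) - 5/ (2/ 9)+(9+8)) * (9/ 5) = -51963/ 2530+9 * sqrt(30)/ 25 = -18.57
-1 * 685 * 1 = -685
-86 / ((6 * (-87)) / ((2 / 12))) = 43 / 1566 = 0.03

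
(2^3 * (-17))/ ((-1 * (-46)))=-2.96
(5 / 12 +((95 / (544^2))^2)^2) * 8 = 9587408023655812203395 / 2876222407096670355456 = 3.33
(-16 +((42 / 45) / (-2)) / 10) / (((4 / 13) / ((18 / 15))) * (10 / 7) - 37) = 219037 / 500050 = 0.44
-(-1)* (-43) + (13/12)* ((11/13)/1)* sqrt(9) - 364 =-1617/4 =-404.25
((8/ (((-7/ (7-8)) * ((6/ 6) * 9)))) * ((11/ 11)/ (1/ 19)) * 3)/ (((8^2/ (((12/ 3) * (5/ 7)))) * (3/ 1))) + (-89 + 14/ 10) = -385841/ 4410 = -87.49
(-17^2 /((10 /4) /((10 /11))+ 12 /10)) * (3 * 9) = -156060 /79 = -1975.44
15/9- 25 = -70/3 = -23.33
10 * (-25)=-250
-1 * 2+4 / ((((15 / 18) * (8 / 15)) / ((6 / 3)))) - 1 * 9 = 7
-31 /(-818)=31 /818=0.04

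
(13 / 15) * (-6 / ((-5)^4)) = -26 / 3125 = -0.01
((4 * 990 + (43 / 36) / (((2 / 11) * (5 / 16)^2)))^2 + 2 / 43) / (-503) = -35306545472578 / 1094968125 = -32244.36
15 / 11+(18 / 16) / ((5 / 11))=1689 / 440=3.84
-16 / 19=-0.84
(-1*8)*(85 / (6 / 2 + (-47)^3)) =34 / 5191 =0.01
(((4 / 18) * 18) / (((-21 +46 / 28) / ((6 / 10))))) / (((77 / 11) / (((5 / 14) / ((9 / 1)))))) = -4 / 5691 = -0.00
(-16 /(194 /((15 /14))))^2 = 3600 /461041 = 0.01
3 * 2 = 6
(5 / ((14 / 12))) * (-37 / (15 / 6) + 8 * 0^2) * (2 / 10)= -444 / 35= -12.69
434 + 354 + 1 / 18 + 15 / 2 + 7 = 7223 / 9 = 802.56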